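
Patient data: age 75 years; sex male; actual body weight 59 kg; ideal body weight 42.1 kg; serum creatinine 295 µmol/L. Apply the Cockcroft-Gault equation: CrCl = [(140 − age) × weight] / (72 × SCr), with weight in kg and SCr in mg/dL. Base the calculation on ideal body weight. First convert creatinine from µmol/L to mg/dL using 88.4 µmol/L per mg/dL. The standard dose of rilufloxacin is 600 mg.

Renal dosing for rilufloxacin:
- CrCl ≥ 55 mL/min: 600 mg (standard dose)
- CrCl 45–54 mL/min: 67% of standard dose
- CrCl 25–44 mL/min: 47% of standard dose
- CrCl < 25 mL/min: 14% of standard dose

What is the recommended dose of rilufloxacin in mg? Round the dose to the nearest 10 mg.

80 mg

SCr = 295 / 88.4 = 3.337 mg/dL
CrCl = (140 − 75) × 42.1 / (72 × 3.337) = 2736.5 / 240.26 ≈ 11.4 mL/min
CrCl ≈ 11 mL/min → bracket < 25 mL/min.
14% of 600 mg = 84 mg → 80 mg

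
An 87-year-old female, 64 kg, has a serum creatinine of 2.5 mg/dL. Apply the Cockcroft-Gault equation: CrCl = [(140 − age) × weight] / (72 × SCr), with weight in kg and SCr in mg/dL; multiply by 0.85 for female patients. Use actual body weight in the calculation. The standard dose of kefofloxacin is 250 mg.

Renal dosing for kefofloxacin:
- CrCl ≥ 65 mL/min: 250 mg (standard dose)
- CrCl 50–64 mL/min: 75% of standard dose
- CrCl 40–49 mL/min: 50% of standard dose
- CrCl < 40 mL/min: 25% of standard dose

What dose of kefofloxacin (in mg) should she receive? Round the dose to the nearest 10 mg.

60 mg

CrCl = (140 − 87) × 64 / (72 × 2.5) × 0.85 = 3392.0 / 180.00 × 0.85 ≈ 16.0 mL/min
CrCl ≈ 16 mL/min → bracket < 40 mL/min.
25% of 250 mg = 62.5 mg → 60 mg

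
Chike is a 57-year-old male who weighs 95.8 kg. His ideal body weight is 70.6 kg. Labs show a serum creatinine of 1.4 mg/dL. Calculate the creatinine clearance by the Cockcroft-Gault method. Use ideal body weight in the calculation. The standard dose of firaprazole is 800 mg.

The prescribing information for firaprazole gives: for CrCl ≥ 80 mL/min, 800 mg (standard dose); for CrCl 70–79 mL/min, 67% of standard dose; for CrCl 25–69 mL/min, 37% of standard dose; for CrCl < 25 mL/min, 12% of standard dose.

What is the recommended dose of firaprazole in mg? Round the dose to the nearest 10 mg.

300 mg

CrCl = (140 − 57) × 70.6 / (72 × 1.4) = 5859.8 / 100.80 ≈ 58.1 mL/min
CrCl ≈ 58 mL/min → bracket 25–69 mL/min.
37% of 800 mg = 296 mg → 300 mg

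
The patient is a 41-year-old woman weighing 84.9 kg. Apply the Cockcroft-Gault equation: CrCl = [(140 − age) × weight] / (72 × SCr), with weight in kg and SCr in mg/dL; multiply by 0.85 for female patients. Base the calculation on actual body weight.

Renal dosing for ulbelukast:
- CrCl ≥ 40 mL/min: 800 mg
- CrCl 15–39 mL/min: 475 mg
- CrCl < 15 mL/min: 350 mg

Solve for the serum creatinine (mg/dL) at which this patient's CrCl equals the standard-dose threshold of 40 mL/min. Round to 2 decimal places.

2.48 mg/dL

Standard dose requires CrCl ≥ 40 mL/min.
Set (140 − 41) × 84.9 × 0.85 / (72 × SCr) = 40
SCr = (140 − 41) × 84.9 × 0.85 / (72 × 40) = 2.481 mg/dL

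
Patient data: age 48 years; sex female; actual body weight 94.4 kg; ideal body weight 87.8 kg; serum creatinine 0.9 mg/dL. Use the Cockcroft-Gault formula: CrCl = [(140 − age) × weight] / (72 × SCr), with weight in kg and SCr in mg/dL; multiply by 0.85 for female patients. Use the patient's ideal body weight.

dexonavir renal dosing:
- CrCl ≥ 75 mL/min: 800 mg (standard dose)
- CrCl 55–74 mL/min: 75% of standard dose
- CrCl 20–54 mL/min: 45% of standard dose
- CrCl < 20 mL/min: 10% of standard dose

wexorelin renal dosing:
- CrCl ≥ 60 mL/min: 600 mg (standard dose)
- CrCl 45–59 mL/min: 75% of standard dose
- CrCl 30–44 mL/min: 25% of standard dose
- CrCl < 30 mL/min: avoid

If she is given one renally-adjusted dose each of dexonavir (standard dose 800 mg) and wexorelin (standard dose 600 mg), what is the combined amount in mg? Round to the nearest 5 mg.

CrCl = (140 − 48) × 87.8 / (72 × 0.9) × 0.85 = 8077.6 / 64.80 × 0.85 ≈ 106.0 mL/min
CrCl ≈ 106 mL/min.
dexonavir: ≥ 75 mL/min → 100% of 800 mg = 800 mg.
wexorelin: ≥ 60 mL/min → 100% of 600 mg = 600 mg.
Total = 800 + 600 = 1400 mg.

1400 mg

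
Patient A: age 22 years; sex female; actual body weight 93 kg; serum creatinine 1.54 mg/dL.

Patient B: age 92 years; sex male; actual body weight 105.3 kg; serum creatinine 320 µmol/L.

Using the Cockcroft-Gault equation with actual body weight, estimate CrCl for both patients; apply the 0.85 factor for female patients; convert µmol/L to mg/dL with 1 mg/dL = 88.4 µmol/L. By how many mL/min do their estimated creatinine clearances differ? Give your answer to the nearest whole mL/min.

Patient A: CrCl = (140 − 22) × 93 / (72 × 1.54) × 0.85 = 10974.0 / 110.88 × 0.85 ≈ 84.1 mL/min
Patient B: SCr = 320 / 88.4 = 3.62 mg/dL
Patient B: CrCl = (140 − 92) × 105.3 / (72 × 3.62) = 5054.4 / 260.64 ≈ 19.4 mL/min
|84.1 − 19.4| = 64.7 mL/min

65 mL/min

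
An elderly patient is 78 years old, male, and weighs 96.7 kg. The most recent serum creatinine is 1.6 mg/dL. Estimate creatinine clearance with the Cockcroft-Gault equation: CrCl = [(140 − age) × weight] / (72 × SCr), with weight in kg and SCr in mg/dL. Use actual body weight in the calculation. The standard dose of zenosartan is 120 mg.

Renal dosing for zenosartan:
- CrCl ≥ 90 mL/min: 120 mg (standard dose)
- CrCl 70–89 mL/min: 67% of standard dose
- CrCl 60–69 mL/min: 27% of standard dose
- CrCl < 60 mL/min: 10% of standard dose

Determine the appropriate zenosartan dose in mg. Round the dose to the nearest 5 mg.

CrCl = (140 − 78) × 96.7 / (72 × 1.6) = 5995.4 / 115.20 ≈ 52.0 mL/min
CrCl ≈ 52 mL/min → bracket < 60 mL/min.
10% of 120 mg = 12 mg → 10 mg

10 mg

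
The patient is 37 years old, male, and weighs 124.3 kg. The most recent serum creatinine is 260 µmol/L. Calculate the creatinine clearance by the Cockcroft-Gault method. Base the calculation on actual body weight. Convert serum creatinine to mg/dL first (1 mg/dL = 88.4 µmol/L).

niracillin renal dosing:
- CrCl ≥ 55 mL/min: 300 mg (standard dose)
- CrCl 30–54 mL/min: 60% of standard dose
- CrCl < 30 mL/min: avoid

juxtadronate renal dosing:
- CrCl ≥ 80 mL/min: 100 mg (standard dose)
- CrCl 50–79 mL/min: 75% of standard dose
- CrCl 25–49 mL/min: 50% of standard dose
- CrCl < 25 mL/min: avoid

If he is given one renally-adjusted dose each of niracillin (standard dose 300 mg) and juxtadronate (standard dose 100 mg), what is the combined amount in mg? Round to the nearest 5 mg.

375 mg

SCr = 260 / 88.4 = 2.941 mg/dL
CrCl = (140 − 37) × 124.3 / (72 × 2.941) = 12802.9 / 211.75 ≈ 60.5 mL/min
CrCl ≈ 60 mL/min.
niracillin: ≥ 55 mL/min → 100% of 300 mg = 300 mg.
juxtadronate: 50–79 mL/min → 75% of 100 mg = 75 mg.
Total = 300 + 75 = 375 mg.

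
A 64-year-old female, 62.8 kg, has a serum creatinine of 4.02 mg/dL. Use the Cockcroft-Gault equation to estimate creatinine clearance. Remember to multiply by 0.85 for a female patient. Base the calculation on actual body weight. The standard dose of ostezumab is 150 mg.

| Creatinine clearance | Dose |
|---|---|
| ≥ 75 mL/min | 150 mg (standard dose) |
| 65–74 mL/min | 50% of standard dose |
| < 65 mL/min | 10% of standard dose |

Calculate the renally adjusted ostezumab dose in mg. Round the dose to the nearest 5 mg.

CrCl = (140 − 64) × 62.8 / (72 × 4.02) × 0.85 = 4772.8 / 289.44 × 0.85 ≈ 14.0 mL/min
CrCl ≈ 14 mL/min → bracket < 65 mL/min.
10% of 150 mg = 15 mg

15 mg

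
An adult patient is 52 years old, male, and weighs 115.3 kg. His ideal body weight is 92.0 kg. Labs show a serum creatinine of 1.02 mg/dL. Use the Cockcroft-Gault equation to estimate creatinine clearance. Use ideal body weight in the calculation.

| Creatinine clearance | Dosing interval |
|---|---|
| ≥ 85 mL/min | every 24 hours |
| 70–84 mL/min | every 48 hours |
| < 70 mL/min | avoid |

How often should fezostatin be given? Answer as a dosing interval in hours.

CrCl = (140 − 52) × 92 / (72 × 1.02) = 8096.0 / 73.44 ≈ 110.2 mL/min
CrCl ≈ 110 mL/min → bracket ≥ 85 mL/min → every 24 hours.

every 24 hours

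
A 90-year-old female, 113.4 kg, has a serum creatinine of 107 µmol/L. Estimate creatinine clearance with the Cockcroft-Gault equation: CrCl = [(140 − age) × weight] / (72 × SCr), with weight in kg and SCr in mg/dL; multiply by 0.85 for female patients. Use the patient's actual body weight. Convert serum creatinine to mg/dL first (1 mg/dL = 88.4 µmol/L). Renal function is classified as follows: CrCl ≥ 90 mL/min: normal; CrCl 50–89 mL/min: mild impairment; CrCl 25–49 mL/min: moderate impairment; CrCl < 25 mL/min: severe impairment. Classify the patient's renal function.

SCr = 107 / 88.4 = 1.21 mg/dL
CrCl = (140 − 90) × 113.4 / (72 × 1.21) × 0.85 = 5670.0 / 87.12 × 0.85 ≈ 55.3 mL/min
55 mL/min falls in the 'mild impairment' range.

mild impairment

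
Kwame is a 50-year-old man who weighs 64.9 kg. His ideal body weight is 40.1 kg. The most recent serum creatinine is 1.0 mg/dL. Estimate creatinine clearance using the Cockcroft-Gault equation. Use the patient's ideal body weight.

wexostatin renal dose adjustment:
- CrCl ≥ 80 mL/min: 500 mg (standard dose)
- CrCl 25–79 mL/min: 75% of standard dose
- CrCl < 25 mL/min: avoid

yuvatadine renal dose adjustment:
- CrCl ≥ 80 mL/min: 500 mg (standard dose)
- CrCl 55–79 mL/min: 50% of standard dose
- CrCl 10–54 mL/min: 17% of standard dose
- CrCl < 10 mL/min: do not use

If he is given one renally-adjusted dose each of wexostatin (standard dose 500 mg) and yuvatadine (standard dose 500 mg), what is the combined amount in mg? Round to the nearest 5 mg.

460 mg

CrCl = (140 − 50) × 40.1 / (72 × 1) = 3609.0 / 72.00 ≈ 50.1 mL/min
CrCl ≈ 50 mL/min.
wexostatin: 25–79 mL/min → 75% of 500 mg = 375 mg.
yuvatadine: 10–54 mL/min → 17% of 500 mg = 85 mg.
Total = 375 + 85 = 460 mg.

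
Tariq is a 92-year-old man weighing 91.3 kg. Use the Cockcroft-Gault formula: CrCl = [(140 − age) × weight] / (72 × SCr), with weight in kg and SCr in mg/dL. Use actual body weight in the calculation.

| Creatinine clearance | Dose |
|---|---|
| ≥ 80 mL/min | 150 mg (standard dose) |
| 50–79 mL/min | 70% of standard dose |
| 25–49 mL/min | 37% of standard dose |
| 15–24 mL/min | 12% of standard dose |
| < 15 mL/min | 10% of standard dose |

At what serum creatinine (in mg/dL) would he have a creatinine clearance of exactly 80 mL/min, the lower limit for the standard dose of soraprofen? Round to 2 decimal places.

0.76 mg/dL

Standard dose requires CrCl ≥ 80 mL/min.
Set (140 − 92) × 91.3 / (72 × SCr) = 80
SCr = (140 − 92) × 91.3 / (72 × 80) = 0.761 mg/dL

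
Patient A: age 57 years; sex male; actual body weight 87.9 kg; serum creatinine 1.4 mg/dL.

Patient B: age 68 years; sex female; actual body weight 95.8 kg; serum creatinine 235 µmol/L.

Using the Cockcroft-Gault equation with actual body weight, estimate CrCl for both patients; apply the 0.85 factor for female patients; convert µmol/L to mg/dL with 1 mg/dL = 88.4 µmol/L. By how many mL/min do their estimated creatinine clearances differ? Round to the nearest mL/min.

42 mL/min

Patient A: CrCl = (140 − 57) × 87.9 / (72 × 1.4) = 7295.7 / 100.80 ≈ 72.4 mL/min
Patient B: SCr = 235 / 88.4 = 2.658 mg/dL
Patient B: CrCl = (140 − 68) × 95.8 / (72 × 2.658) × 0.85 = 6897.6 / 191.38 × 0.85 ≈ 30.6 mL/min
|72.4 − 30.6| = 41.8 mL/min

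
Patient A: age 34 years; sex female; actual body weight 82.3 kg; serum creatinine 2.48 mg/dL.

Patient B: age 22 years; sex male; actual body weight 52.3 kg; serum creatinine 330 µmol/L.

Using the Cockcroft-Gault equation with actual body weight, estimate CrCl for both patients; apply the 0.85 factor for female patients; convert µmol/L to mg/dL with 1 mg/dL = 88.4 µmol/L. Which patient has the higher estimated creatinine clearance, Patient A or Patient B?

Patient A: CrCl = (140 − 34) × 82.3 / (72 × 2.48) × 0.85 = 8723.8 / 178.56 × 0.85 ≈ 41.5 mL/min
Patient B: SCr = 330 / 88.4 = 3.733 mg/dL
Patient B: CrCl = (140 − 22) × 52.3 / (72 × 3.733) = 6171.4 / 268.78 ≈ 23.0 mL/min
41.5 vs 23.0 mL/min → Patient A is higher.

Patient A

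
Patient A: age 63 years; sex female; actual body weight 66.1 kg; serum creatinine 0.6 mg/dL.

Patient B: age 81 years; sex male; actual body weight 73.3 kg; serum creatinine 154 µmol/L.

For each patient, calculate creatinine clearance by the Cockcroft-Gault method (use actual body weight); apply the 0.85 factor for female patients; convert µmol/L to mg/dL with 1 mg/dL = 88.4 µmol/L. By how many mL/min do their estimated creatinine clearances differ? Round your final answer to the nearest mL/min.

Patient A: CrCl = (140 − 63) × 66.1 / (72 × 0.6) × 0.85 = 5089.7 / 43.20 × 0.85 ≈ 100.1 mL/min
Patient B: SCr = 154 / 88.4 = 1.742 mg/dL
Patient B: CrCl = (140 − 81) × 73.3 / (72 × 1.742) = 4324.7 / 125.42 ≈ 34.5 mL/min
|100.1 − 34.5| = 65.6 mL/min

66 mL/min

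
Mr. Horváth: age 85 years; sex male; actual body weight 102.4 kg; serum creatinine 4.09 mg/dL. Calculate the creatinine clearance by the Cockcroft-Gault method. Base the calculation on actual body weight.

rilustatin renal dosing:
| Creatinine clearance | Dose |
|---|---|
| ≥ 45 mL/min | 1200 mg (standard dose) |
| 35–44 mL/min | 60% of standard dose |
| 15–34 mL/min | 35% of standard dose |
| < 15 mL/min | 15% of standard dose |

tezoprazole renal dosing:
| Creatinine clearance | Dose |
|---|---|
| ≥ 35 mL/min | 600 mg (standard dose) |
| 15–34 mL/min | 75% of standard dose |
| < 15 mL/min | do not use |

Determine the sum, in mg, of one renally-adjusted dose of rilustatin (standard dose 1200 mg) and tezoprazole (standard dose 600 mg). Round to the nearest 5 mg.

CrCl = (140 − 85) × 102.4 / (72 × 4.09) = 5632.0 / 294.48 ≈ 19.1 mL/min
CrCl ≈ 19 mL/min.
rilustatin: 15–34 mL/min → 35% of 1200 mg = 420 mg.
tezoprazole: 15–34 mL/min → 75% of 600 mg = 450 mg.
Total = 420 + 450 = 870 mg.

870 mg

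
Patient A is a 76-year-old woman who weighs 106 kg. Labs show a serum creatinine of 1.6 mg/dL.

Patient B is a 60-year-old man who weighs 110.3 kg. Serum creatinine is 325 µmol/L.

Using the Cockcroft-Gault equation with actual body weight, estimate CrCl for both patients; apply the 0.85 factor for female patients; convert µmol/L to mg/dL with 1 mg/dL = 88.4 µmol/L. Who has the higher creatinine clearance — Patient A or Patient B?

Patient A: CrCl = (140 − 76) × 106 / (72 × 1.6) × 0.85 = 6784.0 / 115.20 × 0.85 ≈ 50.1 mL/min
Patient B: SCr = 325 / 88.4 = 3.676 mg/dL
Patient B: CrCl = (140 − 60) × 110.3 / (72 × 3.676) = 8824.0 / 264.67 ≈ 33.3 mL/min
50.1 vs 33.3 mL/min → Patient A is higher.

Patient A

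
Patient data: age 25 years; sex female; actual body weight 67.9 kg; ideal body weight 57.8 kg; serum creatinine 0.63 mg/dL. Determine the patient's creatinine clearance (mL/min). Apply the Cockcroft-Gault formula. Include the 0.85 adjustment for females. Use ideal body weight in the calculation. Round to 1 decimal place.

CrCl = (140 − 25) × 57.8 / (72 × 0.63) × 0.85 = 6647.0 / 45.36 × 0.85 ≈ 124.6 mL/min

124.6 mL/min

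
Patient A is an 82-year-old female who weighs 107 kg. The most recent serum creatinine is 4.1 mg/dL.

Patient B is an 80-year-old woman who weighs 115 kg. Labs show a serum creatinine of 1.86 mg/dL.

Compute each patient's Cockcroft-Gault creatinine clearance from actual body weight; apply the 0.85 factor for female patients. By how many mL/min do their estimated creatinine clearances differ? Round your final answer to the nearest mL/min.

26 mL/min

Patient A: CrCl = (140 − 82) × 107 / (72 × 4.1) × 0.85 = 6206.0 / 295.20 × 0.85 ≈ 17.9 mL/min
Patient B: CrCl = (140 − 80) × 115 / (72 × 1.86) × 0.85 = 6900.0 / 133.92 × 0.85 ≈ 43.8 mL/min
|17.9 − 43.8| = 25.9 mL/min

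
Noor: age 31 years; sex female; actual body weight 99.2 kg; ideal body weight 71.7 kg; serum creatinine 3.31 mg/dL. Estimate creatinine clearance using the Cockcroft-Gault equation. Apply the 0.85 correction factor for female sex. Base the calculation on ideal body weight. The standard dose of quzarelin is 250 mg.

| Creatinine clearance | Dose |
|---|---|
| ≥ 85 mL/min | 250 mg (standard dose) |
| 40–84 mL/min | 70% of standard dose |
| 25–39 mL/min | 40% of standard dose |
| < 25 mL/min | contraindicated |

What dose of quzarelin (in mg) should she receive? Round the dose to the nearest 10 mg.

100 mg

CrCl = (140 − 31) × 71.7 / (72 × 3.31) × 0.85 = 7815.3 / 238.32 × 0.85 ≈ 27.9 mL/min
CrCl ≈ 28 mL/min → bracket 25–39 mL/min.
40% of 250 mg = 100 mg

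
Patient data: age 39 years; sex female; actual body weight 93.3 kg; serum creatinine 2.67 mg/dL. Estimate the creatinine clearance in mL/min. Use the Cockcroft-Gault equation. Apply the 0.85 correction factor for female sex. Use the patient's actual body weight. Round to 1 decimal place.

CrCl = (140 − 39) × 93.3 / (72 × 2.67) × 0.85 = 9423.3 / 192.24 × 0.85 ≈ 41.7 mL/min

41.7 mL/min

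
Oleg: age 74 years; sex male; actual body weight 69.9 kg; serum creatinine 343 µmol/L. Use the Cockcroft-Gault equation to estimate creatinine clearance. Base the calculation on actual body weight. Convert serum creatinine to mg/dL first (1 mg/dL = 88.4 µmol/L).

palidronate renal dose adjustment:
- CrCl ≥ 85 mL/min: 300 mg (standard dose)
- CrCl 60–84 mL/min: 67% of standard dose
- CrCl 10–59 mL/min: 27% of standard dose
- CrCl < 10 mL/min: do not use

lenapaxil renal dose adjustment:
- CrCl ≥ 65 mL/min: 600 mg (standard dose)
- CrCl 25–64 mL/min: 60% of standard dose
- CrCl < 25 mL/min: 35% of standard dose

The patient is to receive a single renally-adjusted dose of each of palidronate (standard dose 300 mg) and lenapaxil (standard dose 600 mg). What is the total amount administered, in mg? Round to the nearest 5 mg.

SCr = 343 / 88.4 = 3.88 mg/dL
CrCl = (140 − 74) × 69.9 / (72 × 3.88) = 4613.4 / 279.36 ≈ 16.5 mL/min
CrCl ≈ 17 mL/min.
palidronate: 10–59 mL/min → 27% of 300 mg = 81 mg.
lenapaxil: < 25 mL/min → 35% of 600 mg = 210 mg.
Total = 81 + 210 = 291 mg.

290 mg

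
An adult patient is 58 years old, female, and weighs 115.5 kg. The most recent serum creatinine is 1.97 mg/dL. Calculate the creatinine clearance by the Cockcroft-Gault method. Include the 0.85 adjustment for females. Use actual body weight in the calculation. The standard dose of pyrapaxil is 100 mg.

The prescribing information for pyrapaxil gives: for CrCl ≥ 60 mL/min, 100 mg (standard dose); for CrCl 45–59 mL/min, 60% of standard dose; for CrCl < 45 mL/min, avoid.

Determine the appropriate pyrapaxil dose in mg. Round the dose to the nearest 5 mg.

CrCl = (140 − 58) × 115.5 / (72 × 1.97) × 0.85 = 9471.0 / 141.84 × 0.85 ≈ 56.8 mL/min
CrCl ≈ 57 mL/min → bracket 45–59 mL/min.
60% of 100 mg = 60 mg

60 mg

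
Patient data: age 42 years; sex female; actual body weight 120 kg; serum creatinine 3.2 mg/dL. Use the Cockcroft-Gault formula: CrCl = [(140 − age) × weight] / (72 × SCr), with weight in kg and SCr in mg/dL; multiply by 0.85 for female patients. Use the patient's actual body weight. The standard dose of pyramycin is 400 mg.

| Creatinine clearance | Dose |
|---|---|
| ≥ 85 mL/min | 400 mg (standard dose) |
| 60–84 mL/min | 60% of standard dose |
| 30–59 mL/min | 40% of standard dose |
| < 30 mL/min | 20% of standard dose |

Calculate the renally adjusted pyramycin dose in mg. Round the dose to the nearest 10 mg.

CrCl = (140 − 42) × 120 / (72 × 3.2) × 0.85 = 11760.0 / 230.40 × 0.85 ≈ 43.4 mL/min
CrCl ≈ 43 mL/min → bracket 30–59 mL/min.
40% of 400 mg = 160 mg

160 mg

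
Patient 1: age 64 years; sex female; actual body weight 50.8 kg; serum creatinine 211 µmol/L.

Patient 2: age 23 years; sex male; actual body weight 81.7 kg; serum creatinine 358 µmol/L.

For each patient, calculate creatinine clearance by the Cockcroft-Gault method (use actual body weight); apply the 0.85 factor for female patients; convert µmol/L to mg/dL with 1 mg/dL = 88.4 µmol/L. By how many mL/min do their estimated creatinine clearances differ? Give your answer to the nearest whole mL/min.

Patient 1: SCr = 211 / 88.4 = 2.387 mg/dL
Patient 1: CrCl = (140 − 64) × 50.8 / (72 × 2.387) × 0.85 = 3860.8 / 171.86 × 0.85 ≈ 19.1 mL/min
Patient 2: SCr = 358 / 88.4 = 4.05 mg/dL
Patient 2: CrCl = (140 − 23) × 81.7 / (72 × 4.05) = 9558.9 / 291.60 ≈ 32.8 mL/min
|19.1 − 32.8| = 13.7 mL/min

14 mL/min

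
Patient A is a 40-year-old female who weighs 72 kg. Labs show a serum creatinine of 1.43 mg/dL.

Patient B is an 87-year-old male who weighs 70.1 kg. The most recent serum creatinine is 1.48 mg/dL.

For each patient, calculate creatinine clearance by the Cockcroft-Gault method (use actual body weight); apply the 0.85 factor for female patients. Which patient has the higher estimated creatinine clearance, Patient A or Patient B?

Patient A

Patient A: CrCl = (140 − 40) × 72 / (72 × 1.43) × 0.85 = 7200.0 / 102.96 × 0.85 ≈ 59.4 mL/min
Patient B: CrCl = (140 − 87) × 70.1 / (72 × 1.48) = 3715.3 / 106.56 ≈ 34.9 mL/min
59.4 vs 34.9 mL/min → Patient A is higher.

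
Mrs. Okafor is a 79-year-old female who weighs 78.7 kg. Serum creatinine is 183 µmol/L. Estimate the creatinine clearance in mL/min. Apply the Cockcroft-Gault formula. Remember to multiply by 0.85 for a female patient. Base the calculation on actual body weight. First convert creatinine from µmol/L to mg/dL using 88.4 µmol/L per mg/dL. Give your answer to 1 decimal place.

27.4 mL/min

SCr = 183 / 88.4 = 2.07 mg/dL
CrCl = (140 − 79) × 78.7 / (72 × 2.07) × 0.85 = 4800.7 / 149.04 × 0.85 ≈ 27.4 mL/min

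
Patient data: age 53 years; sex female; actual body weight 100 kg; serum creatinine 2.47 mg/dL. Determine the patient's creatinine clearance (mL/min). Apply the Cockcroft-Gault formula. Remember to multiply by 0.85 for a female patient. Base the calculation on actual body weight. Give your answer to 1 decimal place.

CrCl = (140 − 53) × 100 / (72 × 2.47) × 0.85 = 8700.0 / 177.84 × 0.85 ≈ 41.6 mL/min

41.6 mL/min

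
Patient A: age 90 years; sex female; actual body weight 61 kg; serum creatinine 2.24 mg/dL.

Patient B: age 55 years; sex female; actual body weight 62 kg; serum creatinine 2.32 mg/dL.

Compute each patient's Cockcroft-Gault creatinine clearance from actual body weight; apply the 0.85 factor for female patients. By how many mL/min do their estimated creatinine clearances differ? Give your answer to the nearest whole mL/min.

Patient A: CrCl = (140 − 90) × 61 / (72 × 2.24) × 0.85 = 3050.0 / 161.28 × 0.85 ≈ 16.1 mL/min
Patient B: CrCl = (140 − 55) × 62 / (72 × 2.32) × 0.85 = 5270.0 / 167.04 × 0.85 ≈ 26.8 mL/min
|16.1 − 26.8| = 10.7 mL/min

11 mL/min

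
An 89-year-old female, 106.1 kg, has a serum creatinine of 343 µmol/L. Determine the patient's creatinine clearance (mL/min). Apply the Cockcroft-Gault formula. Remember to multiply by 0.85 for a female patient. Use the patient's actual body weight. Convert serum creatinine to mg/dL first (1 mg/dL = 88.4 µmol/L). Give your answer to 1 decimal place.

SCr = 343 / 88.4 = 3.88 mg/dL
CrCl = (140 − 89) × 106.1 / (72 × 3.88) × 0.85 = 5411.1 / 279.36 × 0.85 ≈ 16.5 mL/min

16.5 mL/min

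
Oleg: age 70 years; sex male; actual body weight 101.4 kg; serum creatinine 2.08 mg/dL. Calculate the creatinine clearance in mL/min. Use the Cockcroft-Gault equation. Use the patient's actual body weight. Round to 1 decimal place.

CrCl = (140 − 70) × 101.4 / (72 × 2.08) = 7098.0 / 149.76 ≈ 47.4 mL/min

47.4 mL/min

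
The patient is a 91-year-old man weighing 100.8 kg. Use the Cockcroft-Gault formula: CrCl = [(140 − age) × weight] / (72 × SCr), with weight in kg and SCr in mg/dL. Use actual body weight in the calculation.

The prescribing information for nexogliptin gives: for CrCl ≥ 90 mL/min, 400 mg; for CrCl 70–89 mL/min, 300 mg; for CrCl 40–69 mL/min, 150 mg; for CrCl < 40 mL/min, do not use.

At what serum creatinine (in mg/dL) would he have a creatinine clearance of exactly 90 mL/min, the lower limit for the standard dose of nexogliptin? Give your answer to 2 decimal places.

Standard dose requires CrCl ≥ 90 mL/min.
Set (140 − 91) × 100.8 / (72 × SCr) = 90
SCr = (140 − 91) × 100.8 / (72 × 90) = 0.762 mg/dL

0.76 mg/dL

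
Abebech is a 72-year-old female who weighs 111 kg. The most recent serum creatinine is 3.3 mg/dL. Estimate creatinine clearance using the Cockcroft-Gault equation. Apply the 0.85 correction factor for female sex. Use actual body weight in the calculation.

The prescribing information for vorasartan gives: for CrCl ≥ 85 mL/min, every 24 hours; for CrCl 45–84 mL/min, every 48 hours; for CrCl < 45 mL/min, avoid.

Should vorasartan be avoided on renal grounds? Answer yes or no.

CrCl = (140 − 72) × 111 / (72 × 3.3) × 0.85 = 7548.0 / 237.60 × 0.85 ≈ 27.0 mL/min
CrCl ≈ 27 mL/min, which is < 45 mL/min.

yes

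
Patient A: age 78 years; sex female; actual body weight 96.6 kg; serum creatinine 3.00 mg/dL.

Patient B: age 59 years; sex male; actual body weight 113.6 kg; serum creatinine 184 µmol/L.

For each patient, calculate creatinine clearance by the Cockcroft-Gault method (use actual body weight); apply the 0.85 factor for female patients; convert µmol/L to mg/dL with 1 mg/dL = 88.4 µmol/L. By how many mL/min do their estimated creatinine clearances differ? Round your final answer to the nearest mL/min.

38 mL/min

Patient A: CrCl = (140 − 78) × 96.6 / (72 × 3) × 0.85 = 5989.2 / 216.00 × 0.85 ≈ 23.6 mL/min
Patient B: SCr = 184 / 88.4 = 2.081 mg/dL
Patient B: CrCl = (140 − 59) × 113.6 / (72 × 2.081) = 9201.6 / 149.83 ≈ 61.4 mL/min
|23.6 − 61.4| = 37.8 mL/min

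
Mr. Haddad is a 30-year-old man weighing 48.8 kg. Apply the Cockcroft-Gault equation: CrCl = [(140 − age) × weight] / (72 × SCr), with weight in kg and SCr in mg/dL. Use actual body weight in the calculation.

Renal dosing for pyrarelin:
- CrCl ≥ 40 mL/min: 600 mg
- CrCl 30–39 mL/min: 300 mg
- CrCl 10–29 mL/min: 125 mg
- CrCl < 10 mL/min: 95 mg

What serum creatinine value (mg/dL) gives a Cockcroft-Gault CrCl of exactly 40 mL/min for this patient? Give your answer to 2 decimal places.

1.86 mg/dL

Standard dose requires CrCl ≥ 40 mL/min.
Set (140 − 30) × 48.8 / (72 × SCr) = 40
SCr = (140 − 30) × 48.8 / (72 × 40) = 1.864 mg/dL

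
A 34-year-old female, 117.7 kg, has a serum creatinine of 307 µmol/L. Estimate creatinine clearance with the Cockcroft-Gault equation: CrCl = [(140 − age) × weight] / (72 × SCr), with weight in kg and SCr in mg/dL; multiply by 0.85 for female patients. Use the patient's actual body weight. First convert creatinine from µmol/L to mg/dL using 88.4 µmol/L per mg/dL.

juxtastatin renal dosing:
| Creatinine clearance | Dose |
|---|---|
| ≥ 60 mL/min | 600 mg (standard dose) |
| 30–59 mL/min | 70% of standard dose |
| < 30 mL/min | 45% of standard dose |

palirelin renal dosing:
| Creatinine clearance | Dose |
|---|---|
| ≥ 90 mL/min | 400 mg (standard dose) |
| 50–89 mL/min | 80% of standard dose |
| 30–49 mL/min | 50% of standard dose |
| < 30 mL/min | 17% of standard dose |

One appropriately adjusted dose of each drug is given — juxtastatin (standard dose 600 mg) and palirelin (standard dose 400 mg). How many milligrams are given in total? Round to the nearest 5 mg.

620 mg

SCr = 307 / 88.4 = 3.473 mg/dL
CrCl = (140 − 34) × 117.7 / (72 × 3.473) × 0.85 = 12476.2 / 250.06 × 0.85 ≈ 42.4 mL/min
CrCl ≈ 42 mL/min.
juxtastatin: 30–59 mL/min → 70% of 600 mg = 420 mg.
palirelin: 30–49 mL/min → 50% of 400 mg = 200 mg.
Total = 420 + 200 = 620 mg.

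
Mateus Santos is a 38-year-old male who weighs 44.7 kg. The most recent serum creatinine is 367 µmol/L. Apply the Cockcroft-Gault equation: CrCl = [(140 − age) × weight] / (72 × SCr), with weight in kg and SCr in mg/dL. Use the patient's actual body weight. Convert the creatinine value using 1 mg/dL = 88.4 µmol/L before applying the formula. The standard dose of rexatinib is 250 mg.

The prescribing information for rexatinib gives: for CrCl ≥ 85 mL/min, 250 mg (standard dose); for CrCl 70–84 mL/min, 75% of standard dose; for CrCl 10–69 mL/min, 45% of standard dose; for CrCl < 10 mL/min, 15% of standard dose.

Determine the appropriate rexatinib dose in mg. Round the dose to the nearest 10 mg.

SCr = 367 / 88.4 = 4.152 mg/dL
CrCl = (140 − 38) × 44.7 / (72 × 4.152) = 4559.4 / 298.94 ≈ 15.3 mL/min
CrCl ≈ 15 mL/min → bracket 10–69 mL/min.
45% of 250 mg = 112.5 mg → 110 mg

110 mg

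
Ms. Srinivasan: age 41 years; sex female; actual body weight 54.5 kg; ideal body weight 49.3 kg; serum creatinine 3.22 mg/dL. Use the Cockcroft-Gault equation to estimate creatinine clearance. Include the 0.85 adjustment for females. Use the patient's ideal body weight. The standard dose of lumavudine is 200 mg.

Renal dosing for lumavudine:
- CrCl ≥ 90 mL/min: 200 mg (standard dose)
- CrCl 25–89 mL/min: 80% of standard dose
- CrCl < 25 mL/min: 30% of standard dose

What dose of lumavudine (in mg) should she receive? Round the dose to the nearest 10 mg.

60 mg

CrCl = (140 − 41) × 49.3 / (72 × 3.22) × 0.85 = 4880.7 / 231.84 × 0.85 ≈ 17.9 mL/min
CrCl ≈ 18 mL/min → bracket < 25 mL/min.
30% of 200 mg = 60 mg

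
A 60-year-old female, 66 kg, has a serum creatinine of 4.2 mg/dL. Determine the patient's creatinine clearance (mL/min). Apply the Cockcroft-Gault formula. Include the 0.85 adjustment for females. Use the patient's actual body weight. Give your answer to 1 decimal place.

14.8 mL/min

CrCl = (140 − 60) × 66 / (72 × 4.2) × 0.85 = 5280.0 / 302.40 × 0.85 ≈ 14.8 mL/min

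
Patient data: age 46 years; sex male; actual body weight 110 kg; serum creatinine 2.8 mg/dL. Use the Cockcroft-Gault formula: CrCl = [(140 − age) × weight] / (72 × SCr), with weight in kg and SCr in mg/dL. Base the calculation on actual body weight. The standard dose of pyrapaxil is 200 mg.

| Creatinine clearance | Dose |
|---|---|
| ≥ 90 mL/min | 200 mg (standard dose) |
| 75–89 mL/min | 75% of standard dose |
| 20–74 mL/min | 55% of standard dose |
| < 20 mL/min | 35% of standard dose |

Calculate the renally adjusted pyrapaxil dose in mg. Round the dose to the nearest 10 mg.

110 mg

CrCl = (140 − 46) × 110 / (72 × 2.8) = 10340.0 / 201.60 ≈ 51.3 mL/min
CrCl ≈ 51 mL/min → bracket 20–74 mL/min.
55% of 200 mg = 110 mg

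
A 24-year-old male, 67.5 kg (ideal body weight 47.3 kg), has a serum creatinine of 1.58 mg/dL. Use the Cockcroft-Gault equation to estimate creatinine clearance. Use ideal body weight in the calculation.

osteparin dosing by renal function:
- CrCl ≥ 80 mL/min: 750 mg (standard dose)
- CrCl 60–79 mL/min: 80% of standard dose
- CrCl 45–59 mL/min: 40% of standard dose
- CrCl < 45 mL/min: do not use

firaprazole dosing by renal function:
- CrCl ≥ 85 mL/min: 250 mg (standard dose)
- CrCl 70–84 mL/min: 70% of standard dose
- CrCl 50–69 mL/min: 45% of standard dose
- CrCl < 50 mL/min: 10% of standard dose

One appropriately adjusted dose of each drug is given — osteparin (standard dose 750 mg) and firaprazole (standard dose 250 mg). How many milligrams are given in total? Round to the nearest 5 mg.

CrCl = (140 − 24) × 47.3 / (72 × 1.58) = 5486.8 / 113.76 ≈ 48.2 mL/min
CrCl ≈ 48 mL/min.
osteparin: 45–59 mL/min → 40% of 750 mg = 300 mg.
firaprazole: < 50 mL/min → 10% of 250 mg = 25 mg.
Total = 300 + 25 = 325 mg.

325 mg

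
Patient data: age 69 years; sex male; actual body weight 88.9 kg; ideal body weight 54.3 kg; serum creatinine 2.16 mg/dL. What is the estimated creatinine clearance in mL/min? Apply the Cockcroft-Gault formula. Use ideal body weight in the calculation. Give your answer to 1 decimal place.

24.8 mL/min

CrCl = (140 − 69) × 54.3 / (72 × 2.16) = 3855.3 / 155.52 ≈ 24.8 mL/min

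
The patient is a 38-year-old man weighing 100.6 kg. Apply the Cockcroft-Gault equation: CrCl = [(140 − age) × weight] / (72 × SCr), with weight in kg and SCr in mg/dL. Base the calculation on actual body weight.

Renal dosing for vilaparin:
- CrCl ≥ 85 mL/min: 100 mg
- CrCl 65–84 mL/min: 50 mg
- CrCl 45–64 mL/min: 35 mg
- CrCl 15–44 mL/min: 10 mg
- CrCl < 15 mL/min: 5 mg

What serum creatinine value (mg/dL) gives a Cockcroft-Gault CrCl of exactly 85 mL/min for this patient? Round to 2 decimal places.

1.68 mg/dL

Standard dose requires CrCl ≥ 85 mL/min.
Set (140 − 38) × 100.6 / (72 × SCr) = 85
SCr = (140 − 38) × 100.6 / (72 × 85) = 1.677 mg/dL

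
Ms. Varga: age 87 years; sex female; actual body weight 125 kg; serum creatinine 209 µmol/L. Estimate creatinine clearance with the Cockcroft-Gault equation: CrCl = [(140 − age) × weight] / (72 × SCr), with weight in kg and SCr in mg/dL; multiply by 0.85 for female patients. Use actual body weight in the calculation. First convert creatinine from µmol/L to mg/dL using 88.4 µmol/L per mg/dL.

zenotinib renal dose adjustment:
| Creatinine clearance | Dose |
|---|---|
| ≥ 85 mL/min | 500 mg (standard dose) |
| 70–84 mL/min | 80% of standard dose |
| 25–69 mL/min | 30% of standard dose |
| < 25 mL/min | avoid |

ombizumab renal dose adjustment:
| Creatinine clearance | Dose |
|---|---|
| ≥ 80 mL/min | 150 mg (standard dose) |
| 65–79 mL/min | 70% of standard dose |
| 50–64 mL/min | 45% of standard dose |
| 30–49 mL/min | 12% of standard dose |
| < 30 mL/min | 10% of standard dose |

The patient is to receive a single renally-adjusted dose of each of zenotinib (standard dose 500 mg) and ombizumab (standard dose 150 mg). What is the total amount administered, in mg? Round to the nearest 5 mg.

SCr = 209 / 88.4 = 2.364 mg/dL
CrCl = (140 − 87) × 125 / (72 × 2.364) × 0.85 = 6625.0 / 170.21 × 0.85 ≈ 33.1 mL/min
CrCl ≈ 33 mL/min.
zenotinib: 25–69 mL/min → 30% of 500 mg = 150 mg.
ombizumab: 30–49 mL/min → 12% of 150 mg = 18 mg.
Total = 150 + 18 = 168 mg.

170 mg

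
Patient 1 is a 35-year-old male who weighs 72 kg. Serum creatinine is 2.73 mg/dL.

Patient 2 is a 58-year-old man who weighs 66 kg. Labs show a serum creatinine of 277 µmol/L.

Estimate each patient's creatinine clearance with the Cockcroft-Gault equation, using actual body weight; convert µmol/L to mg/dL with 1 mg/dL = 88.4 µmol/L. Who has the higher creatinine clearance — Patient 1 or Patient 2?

Patient 1

Patient 1: CrCl = (140 − 35) × 72 / (72 × 2.73) = 7560.0 / 196.56 ≈ 38.5 mL/min
Patient 2: SCr = 277 / 88.4 = 3.133 mg/dL
Patient 2: CrCl = (140 − 58) × 66 / (72 × 3.133) = 5412.0 / 225.58 ≈ 24.0 mL/min
38.5 vs 24.0 mL/min → Patient 1 is higher.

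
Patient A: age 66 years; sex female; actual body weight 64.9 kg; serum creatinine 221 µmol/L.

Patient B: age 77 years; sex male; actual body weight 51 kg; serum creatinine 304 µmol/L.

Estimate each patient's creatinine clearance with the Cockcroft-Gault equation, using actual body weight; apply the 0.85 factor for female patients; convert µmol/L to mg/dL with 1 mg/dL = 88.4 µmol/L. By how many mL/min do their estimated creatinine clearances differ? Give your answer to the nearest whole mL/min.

Patient A: SCr = 221 / 88.4 = 2.5 mg/dL
Patient A: CrCl = (140 − 66) × 64.9 / (72 × 2.5) × 0.85 = 4802.6 / 180.00 × 0.85 ≈ 22.7 mL/min
Patient B: SCr = 304 / 88.4 = 3.439 mg/dL
Patient B: CrCl = (140 − 77) × 51 / (72 × 3.439) = 3213.0 / 247.61 ≈ 13.0 mL/min
|22.7 − 13.0| = 9.7 mL/min

10 mL/min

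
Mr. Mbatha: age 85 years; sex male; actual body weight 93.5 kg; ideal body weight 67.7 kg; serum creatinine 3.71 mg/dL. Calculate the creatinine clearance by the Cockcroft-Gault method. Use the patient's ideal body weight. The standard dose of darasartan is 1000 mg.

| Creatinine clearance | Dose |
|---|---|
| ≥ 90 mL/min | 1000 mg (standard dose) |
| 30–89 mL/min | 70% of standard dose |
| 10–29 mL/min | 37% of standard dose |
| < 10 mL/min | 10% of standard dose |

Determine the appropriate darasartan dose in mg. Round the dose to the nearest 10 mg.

370 mg

CrCl = (140 − 85) × 67.7 / (72 × 3.71) = 3723.5 / 267.12 ≈ 13.9 mL/min
CrCl ≈ 14 mL/min → bracket 10–29 mL/min.
37% of 1000 mg = 370 mg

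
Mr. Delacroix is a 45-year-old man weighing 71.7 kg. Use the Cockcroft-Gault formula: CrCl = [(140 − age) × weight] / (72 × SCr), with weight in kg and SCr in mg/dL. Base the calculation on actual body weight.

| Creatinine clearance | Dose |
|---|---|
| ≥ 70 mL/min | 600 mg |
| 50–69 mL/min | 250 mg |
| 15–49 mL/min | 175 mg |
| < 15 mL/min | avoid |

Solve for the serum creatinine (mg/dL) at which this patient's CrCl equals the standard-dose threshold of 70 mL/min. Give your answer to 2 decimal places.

Standard dose requires CrCl ≥ 70 mL/min.
Set (140 − 45) × 71.7 / (72 × SCr) = 70
SCr = (140 − 45) × 71.7 / (72 × 70) = 1.351 mg/dL

1.35 mg/dL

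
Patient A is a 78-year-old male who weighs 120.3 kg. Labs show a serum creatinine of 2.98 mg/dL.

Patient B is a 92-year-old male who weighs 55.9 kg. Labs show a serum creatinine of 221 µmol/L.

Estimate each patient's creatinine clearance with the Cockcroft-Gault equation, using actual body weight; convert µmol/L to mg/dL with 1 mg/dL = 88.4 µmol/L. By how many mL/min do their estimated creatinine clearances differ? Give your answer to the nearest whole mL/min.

20 mL/min

Patient A: CrCl = (140 − 78) × 120.3 / (72 × 2.98) = 7458.6 / 214.56 ≈ 34.8 mL/min
Patient B: SCr = 221 / 88.4 = 2.5 mg/dL
Patient B: CrCl = (140 − 92) × 55.9 / (72 × 2.5) = 2683.2 / 180.00 ≈ 14.9 mL/min
|34.8 − 14.9| = 19.9 mL/min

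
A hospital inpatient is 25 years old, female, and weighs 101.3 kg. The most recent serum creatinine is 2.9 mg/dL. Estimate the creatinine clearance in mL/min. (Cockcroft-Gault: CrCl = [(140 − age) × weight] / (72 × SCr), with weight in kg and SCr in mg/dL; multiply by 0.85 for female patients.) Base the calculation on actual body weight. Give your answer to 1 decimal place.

CrCl = (140 − 25) × 101.3 / (72 × 2.9) × 0.85 = 11649.5 / 208.80 × 0.85 ≈ 47.4 mL/min

47.4 mL/min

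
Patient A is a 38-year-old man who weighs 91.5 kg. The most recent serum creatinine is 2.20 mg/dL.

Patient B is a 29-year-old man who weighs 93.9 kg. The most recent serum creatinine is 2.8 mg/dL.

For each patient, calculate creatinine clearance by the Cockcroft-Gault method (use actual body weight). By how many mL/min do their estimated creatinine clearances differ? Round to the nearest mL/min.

7 mL/min

Patient A: CrCl = (140 − 38) × 91.5 / (72 × 2.2) = 9333.0 / 158.40 ≈ 58.9 mL/min
Patient B: CrCl = (140 − 29) × 93.9 / (72 × 2.8) = 10422.9 / 201.60 ≈ 51.7 mL/min
|58.9 − 51.7| = 7.2 mL/min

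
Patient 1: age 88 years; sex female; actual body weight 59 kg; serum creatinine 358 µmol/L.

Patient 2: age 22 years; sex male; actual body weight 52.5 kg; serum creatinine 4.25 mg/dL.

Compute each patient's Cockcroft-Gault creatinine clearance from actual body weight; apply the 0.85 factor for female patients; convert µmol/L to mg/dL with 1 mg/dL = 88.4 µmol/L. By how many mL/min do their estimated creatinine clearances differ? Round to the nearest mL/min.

11 mL/min

Patient 1: SCr = 358 / 88.4 = 4.05 mg/dL
Patient 1: CrCl = (140 − 88) × 59 / (72 × 4.05) × 0.85 = 3068.0 / 291.60 × 0.85 ≈ 8.9 mL/min
Patient 2: CrCl = (140 − 22) × 52.5 / (72 × 4.25) = 6195.0 / 306.00 ≈ 20.2 mL/min
|8.9 − 20.2| = 11.3 mL/min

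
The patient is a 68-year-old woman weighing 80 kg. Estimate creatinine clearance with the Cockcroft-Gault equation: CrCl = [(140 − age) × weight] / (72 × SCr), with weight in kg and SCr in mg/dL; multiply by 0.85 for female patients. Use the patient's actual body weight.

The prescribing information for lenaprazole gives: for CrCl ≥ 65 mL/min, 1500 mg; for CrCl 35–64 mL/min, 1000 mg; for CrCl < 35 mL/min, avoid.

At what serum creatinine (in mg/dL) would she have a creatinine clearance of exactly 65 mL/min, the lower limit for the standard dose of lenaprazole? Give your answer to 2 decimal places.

Standard dose requires CrCl ≥ 65 mL/min.
Set (140 − 68) × 80 × 0.85 / (72 × SCr) = 65
SCr = (140 − 68) × 80 × 0.85 / (72 × 65) = 1.046 mg/dL

1.05 mg/dL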